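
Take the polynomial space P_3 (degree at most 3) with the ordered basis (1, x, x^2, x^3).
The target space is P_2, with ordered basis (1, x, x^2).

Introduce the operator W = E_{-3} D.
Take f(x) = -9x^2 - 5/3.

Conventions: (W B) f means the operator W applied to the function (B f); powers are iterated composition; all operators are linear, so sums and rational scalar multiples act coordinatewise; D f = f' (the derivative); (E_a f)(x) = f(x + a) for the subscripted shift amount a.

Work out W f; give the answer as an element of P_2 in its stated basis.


D f = -18x
E_{-3} D f = -18x + 54

g(x) = -18x + 54


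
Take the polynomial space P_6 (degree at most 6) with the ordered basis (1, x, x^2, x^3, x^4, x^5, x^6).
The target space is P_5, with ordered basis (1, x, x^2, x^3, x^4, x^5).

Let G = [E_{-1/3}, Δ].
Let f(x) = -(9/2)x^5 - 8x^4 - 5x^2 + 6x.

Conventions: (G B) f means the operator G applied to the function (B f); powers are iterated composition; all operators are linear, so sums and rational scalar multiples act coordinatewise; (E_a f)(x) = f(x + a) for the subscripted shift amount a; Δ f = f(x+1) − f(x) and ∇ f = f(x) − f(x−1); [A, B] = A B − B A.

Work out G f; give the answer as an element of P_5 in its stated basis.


Δ f = -(45/2)x^4 - 77x^3 - 93x^2 - (129/2)x - 23/2
E_{-1/3} Δ f = -(45/2)x^4 - 47x^3 - 31x^2 - (149/6)x + 121/54
E_{-1/3} f = -(9/2)x^5 - (1/2)x^4 + (17/3)x^3 - (26/3)x^2 + (553/54)x - 427/162
Δ E_{-1/3} f = -(45/2)x^4 - 47x^3 - 31x^2 - (149/6)x + 121/54
[E_{-1/3}, Δ] f = 0

g(x) = 0


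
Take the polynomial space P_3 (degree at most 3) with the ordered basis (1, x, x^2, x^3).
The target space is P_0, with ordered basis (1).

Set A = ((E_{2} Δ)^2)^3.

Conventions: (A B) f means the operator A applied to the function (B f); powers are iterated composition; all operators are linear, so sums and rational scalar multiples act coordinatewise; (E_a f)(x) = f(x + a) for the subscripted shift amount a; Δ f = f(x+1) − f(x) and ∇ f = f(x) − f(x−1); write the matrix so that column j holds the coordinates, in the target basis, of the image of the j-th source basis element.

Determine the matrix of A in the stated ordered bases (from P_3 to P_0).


the matrix is [[0, 0, 0, 0]] (rows listed top to bottom)

image of 1: 0
image of x: 0
image of x^2: 0
image of x^3: 0
each image's coordinates form column j of the matrix


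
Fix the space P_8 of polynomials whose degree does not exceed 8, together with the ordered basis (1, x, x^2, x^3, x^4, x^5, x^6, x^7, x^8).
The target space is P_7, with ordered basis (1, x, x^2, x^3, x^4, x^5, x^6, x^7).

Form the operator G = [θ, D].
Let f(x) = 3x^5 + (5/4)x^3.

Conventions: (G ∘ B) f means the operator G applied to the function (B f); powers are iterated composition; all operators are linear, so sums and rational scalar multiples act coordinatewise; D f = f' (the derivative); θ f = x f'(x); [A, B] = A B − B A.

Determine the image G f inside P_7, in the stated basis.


the result is g(x) = -15x^4 - (15/4)x^2

D f = 15x^4 + (15/4)x^2
θ D f = 60x^4 + (15/2)x^2
θ f = 15x^5 + (15/4)x^3
D θ f = 75x^4 + (45/4)x^2
[θ, D] f = -15x^4 - (15/4)x^2


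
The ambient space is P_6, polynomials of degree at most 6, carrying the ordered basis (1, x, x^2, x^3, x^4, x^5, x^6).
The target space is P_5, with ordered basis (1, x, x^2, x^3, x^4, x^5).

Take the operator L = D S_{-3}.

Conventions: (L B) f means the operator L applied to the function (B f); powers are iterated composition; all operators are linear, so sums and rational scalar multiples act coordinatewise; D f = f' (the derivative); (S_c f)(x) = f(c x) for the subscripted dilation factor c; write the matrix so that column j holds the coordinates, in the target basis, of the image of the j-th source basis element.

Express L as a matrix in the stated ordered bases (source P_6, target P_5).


the matrix is [[0, -3, 0, 0, 0, 0, 0]; [0, 0, 18, 0, 0, 0, 0]; [0, 0, 0, -81, 0, 0, 0]; [0, 0, 0, 0, 324, 0, 0]; [0, 0, 0, 0, 0, -1215, 0]; [0, 0, 0, 0, 0, 0, 4374]] (rows listed top to bottom)

image of 1: 0
image of x: -3
image of x^2: 18x
image of x^3: -81x^2
image of x^4: 324x^3
image of x^5: -1215x^4
image of x^6: 4374x^5
each image's coordinates form column j of the matrix


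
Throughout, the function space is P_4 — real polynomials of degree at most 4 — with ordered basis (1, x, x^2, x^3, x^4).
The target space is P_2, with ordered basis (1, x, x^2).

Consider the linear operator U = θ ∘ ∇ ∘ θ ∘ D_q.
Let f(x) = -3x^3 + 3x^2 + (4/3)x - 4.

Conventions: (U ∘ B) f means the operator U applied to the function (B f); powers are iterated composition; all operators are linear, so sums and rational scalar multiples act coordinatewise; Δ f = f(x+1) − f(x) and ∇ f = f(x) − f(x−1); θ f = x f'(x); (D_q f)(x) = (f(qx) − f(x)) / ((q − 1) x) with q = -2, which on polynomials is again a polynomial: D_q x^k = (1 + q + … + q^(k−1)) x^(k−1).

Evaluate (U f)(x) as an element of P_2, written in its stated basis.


the image equals g(x) = -36x

D_q f = -9x^2 - 3x + 4/3
θ D_q f = -18x^2 - 3x
∇ θ D_q f = -36x + 15
θ ∇ θ D_q f = -36x


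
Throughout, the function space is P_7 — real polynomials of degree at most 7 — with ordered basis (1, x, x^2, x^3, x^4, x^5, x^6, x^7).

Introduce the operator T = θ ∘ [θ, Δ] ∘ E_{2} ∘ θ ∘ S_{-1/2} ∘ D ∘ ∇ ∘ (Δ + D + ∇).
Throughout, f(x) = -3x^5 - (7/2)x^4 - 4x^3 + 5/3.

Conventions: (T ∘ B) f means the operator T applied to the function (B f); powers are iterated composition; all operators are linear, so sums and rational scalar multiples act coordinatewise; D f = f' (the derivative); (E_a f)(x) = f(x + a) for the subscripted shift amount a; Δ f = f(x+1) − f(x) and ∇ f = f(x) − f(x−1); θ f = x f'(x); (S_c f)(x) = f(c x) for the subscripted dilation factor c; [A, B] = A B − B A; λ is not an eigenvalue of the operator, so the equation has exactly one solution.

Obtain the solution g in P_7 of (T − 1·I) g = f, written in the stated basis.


g(x) = 3x^5 + (7/2)x^4 + 4x^3 - 540x - 5/3

write g with unknown coordinates in the stated basis and equate coefficients in (T − 1·I) g = f
solving from the highest basis element down gives g = 3x^5 + (7/2)x^4 + 4x^3 - 540x - 5/3
check: T g = -540x
so T g − 1·g = -3x^5 - (7/2)x^4 - 4x^3 + 5/3 = f ✓


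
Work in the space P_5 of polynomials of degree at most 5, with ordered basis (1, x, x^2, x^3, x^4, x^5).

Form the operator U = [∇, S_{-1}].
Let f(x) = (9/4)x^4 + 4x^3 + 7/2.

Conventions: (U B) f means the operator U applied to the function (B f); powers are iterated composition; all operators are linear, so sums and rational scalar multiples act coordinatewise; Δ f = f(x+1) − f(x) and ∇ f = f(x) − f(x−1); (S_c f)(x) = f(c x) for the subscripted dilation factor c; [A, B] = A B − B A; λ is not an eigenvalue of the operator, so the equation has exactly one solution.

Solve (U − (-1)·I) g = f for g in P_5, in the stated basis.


the result is g(x) = (9/4)x^4 - 14x^3 - 84x^2 + 318x + 1223/2

write g with unknown coordinates in the stated basis and equate coefficients in (U − (-1)·I) g = f
solving from the highest basis element down gives g = (9/4)x^4 - 14x^3 - 84x^2 + 318x + 1223/2
check: U g = 18x^3 + 84x^2 - 318x - 608
so U g − (-1)·g = (9/4)x^4 + 4x^3 + 7/2 = f ✓


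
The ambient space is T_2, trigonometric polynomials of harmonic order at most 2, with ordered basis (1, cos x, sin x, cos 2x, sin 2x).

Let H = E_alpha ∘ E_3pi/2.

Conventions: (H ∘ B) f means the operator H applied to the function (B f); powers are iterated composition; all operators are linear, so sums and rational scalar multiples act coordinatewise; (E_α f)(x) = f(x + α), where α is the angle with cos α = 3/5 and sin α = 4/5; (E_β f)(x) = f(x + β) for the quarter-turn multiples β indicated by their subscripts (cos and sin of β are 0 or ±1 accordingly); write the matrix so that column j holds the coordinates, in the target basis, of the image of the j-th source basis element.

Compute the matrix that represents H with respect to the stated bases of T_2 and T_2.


the matrix is [[1, 0, 0, 0, 0]; [0, 4/5, -3/5, 0, 0]; [0, 3/5, 4/5, 0, 0]; [0, 0, 0, 7/25, -24/25]; [0, 0, 0, 24/25, 7/25]] (rows listed top to bottom)

image of 1: 1
image of cos x: (4/5)cos x + (3/5)sin x
image of sin x: -(3/5)cos x + (4/5)sin x
image of cos 2x: (7/25)cos 2x + (24/25)sin 2x
image of sin 2x: -(24/25)cos 2x + (7/25)sin 2x
each image's coordinates form column j of the matrix


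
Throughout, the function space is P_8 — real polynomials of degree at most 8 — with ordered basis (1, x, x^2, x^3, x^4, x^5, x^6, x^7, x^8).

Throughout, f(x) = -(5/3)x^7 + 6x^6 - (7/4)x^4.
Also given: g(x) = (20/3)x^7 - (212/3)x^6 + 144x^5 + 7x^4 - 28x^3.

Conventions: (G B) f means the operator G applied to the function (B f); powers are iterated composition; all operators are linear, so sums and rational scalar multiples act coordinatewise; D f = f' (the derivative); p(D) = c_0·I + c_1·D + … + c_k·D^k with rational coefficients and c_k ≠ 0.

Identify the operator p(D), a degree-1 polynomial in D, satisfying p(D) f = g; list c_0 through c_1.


D^0 f = -(5/3)x^7 + 6x^6 - (7/4)x^4
D^1 f = -(35/3)x^6 + 36x^5 - 7x^3
matching coefficients of g against c_0 f + c_1 Df + … from the top degree down determines the c_i
solution: c_0 = -4, c_1 = 4

c_0 = -4, c_1 = 4


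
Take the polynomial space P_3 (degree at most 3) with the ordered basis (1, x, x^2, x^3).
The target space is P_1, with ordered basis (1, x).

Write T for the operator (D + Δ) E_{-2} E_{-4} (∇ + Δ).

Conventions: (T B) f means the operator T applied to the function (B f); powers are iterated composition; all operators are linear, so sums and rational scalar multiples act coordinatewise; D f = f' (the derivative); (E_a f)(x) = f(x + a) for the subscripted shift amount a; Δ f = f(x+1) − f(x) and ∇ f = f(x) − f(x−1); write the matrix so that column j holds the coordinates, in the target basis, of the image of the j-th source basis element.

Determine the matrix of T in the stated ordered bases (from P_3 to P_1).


the matrix is [[0, 0, 8, -138]; [0, 0, 0, 24]] (rows listed top to bottom)

image of 1: 0
image of x: 0
image of x^2: 8
image of x^3: 24x - 138
each image's coordinates form column j of the matrix


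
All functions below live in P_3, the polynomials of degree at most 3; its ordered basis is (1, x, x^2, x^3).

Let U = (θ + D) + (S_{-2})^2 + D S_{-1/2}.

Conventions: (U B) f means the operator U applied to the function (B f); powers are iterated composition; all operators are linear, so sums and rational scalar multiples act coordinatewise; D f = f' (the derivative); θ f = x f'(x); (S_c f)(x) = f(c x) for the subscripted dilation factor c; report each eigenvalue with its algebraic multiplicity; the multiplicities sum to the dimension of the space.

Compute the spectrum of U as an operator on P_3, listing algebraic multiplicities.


λ = 1 (multiplicity 1), λ = 5 (multiplicity 1), λ = 18 (multiplicity 1), λ = 67 (multiplicity 1)

image of 1: 1
image of x: 5x + 1/2
image of x^2: 18x^2 + (5/2)x
image of x^3: 67x^3 + (21/8)x^2
the matrix is upper triangular; its diagonal is (1, 5, 18, 67)
for a triangular matrix the eigenvalues are the diagonal entries, with algebraic multiplicity their repetition count


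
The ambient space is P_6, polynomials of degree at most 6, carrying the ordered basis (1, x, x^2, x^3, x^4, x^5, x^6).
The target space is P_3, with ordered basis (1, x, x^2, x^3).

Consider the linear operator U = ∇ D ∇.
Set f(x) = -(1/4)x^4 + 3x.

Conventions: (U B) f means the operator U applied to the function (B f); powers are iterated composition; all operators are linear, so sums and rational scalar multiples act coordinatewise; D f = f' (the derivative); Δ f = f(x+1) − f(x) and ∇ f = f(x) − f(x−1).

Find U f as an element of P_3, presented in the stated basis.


the result is g(x) = -6x + 6

∇ f = -x^3 + (3/2)x^2 - x + 13/4
D ∇ f = -3x^2 + 3x - 1
∇ (D ∇) f = -6x + 6


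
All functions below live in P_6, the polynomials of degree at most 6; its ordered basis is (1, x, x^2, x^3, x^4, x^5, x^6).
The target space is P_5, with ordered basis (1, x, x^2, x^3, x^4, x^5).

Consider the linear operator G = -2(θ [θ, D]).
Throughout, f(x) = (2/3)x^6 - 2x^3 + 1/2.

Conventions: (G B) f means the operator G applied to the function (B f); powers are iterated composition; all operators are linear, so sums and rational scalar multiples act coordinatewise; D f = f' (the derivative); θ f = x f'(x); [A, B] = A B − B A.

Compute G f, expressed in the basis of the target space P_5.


D f = 4x^5 - 6x^2
θ D f = 20x^5 - 12x^2
θ f = 4x^6 - 6x^3
D θ f = 24x^5 - 18x^2
[θ, D] f = -4x^5 + 6x^2
θ [θ, D] f = -20x^5 + 12x^2
(-2(θ [θ, D])) f = 40x^5 - 24x^2

the image equals g(x) = 40x^5 - 24x^2


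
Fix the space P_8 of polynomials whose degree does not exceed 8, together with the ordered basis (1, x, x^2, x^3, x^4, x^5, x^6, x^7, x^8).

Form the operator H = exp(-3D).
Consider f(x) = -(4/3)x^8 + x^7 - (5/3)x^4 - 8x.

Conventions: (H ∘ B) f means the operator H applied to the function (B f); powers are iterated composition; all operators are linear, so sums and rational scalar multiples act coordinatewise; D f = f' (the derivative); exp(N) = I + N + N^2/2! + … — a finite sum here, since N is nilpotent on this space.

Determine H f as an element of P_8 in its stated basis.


g(x) = -(4/3)x^8 + 33x^7 - 357x^6 + 2205x^5 - (25520/3)x^4 + 20999x^3 - 32409x^2 + 28603x - 11046

order-1 term: 32x^7 - 21x^6 + 20x^3 + 24
order-2 term: -336x^6 + 189x^5 - 90x^2
order-3 term: 2016x^5 - 945x^4 + 180x
order-4 term: -7560x^4 + 2835x^3 - 135
order-5 term: 18144x^3 - 5103x^2
order-6 term: -27216x^2 + 5103x
order-7 term: 23328x - 2187
order-8 term: -8748
the series for exp(-3D) f terminates at order 8
exp(-3D) f = -(4/3)x^8 + 33x^7 - 357x^6 + 2205x^5 - (25520/3)x^4 + 20999x^3 - 32409x^2 + 28603x - 11046


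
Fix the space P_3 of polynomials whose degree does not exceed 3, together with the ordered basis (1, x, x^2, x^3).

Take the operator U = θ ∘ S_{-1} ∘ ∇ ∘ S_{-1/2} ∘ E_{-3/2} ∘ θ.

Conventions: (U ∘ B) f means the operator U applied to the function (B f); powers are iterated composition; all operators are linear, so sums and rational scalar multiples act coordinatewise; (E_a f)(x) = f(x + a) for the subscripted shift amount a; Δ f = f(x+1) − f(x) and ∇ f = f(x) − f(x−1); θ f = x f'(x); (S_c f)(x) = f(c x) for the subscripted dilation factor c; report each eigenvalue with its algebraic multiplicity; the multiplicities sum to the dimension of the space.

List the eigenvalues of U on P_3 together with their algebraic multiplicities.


image of 1: 0
image of x: 0
image of x^2: -x
image of x^3: -(9/4)x^2 + (45/8)x
the matrix is upper triangular; its diagonal is (0, 0, 0, 0)
for a triangular matrix the eigenvalues are the diagonal entries, with algebraic multiplicity their repetition count

λ = 0 (multiplicity 4)


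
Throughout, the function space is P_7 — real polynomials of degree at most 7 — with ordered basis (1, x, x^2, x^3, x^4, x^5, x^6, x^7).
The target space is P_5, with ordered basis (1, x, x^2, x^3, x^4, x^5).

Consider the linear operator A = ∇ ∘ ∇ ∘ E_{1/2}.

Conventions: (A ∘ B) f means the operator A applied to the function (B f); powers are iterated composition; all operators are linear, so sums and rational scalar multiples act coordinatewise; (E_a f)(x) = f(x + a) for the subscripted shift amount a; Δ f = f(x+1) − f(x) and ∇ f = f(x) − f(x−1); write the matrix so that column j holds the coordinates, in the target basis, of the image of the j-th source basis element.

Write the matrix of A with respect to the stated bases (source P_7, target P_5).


image of 1: 0
image of x: 0
image of x^2: 2
image of x^3: 6x - 3
image of x^4: 12x^2 - 12x + 5
image of x^5: 20x^3 - 30x^2 + 25x - 15/2
image of x^6: 30x^4 - 60x^3 + 75x^2 - 45x + 91/8
image of x^7: 42x^5 - 105x^4 + 175x^3 - (315/2)x^2 + (637/8)x - 273/16
each image's coordinates form column j of the matrix

the matrix is [[0, 0, 2, -3, 5, -15/2, 91/8, -273/16]; [0, 0, 0, 6, -12, 25, -45, 637/8]; [0, 0, 0, 0, 12, -30, 75, -315/2]; [0, 0, 0, 0, 0, 20, -60, 175]; [0, 0, 0, 0, 0, 0, 30, -105]; [0, 0, 0, 0, 0, 0, 0, 42]] (rows listed top to bottom)


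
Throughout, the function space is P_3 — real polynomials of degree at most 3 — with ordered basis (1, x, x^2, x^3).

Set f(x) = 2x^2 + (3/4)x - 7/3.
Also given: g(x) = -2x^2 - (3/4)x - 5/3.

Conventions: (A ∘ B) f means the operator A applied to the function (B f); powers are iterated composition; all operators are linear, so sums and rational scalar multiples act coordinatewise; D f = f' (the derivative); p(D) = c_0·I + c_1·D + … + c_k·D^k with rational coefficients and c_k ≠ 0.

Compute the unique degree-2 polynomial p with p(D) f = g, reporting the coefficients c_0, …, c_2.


D^0 f = 2x^2 + (3/4)x - 7/3
D^1 f = 4x + 3/4
D^2 f = 4
matching coefficients of g against c_0 f + c_1 Df + … from the top degree down determines the c_i
solution: c_0 = -1, c_1 = 0, c_2 = -1

p(D) = -I − D^2, i.e. c_0 = -1, c_1 = 0, c_2 = -1


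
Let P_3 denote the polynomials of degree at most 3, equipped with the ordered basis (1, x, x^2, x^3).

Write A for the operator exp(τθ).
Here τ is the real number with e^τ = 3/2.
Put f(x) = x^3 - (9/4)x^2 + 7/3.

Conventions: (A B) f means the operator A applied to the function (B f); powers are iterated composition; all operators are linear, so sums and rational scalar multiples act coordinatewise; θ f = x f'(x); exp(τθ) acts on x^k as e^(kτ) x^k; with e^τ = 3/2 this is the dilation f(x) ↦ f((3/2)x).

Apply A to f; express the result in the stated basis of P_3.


exp(τθ) x^k = e^(kτ) x^k; with e^τ = 3/2 this sends x^k to (3/2)^k x^k
x^2 ↦ 9/4 x^2
x^3 ↦ 27/8 x^3
applying this coordinatewise to f: exp(τθ) f = (27/8)x^3 - (81/16)x^2 + 7/3

g(x) = (27/8)x^3 - (81/16)x^2 + 7/3


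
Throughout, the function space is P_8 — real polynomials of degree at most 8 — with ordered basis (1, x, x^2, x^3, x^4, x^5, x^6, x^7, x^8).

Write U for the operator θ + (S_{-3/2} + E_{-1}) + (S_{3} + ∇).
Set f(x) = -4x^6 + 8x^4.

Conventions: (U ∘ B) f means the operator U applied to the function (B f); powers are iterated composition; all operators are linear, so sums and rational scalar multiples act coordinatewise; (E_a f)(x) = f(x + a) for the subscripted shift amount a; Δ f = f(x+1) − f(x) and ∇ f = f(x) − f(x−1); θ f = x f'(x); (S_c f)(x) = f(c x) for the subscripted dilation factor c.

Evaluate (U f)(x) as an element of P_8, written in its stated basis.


the result is g(x) = -(47833/16)x^6 + (1457/2)x^4

θ f = -24x^6 + 32x^4
S_{-3/2} f = -(729/16)x^6 + (81/2)x^4
E_{-1} f = -4x^6 + 24x^5 - 52x^4 + 48x^3 - 12x^2 - 8x + 4
(S_{-3/2} + E_{-1}) f = -(793/16)x^6 + 24x^5 - (23/2)x^4 + 48x^3 - 12x^2 - 8x + 4
S_{3} f = -2916x^6 + 648x^4
∇ f = -24x^5 + 60x^4 - 48x^3 + 12x^2 + 8x - 4
(S_{3} + ∇) f = -2916x^6 - 24x^5 + 708x^4 - 48x^3 + 12x^2 + 8x - 4
(θ + (S_{-3/2} + E_{-1}) + (S_{3} + ∇)) f = -(47833/16)x^6 + (1457/2)x^4


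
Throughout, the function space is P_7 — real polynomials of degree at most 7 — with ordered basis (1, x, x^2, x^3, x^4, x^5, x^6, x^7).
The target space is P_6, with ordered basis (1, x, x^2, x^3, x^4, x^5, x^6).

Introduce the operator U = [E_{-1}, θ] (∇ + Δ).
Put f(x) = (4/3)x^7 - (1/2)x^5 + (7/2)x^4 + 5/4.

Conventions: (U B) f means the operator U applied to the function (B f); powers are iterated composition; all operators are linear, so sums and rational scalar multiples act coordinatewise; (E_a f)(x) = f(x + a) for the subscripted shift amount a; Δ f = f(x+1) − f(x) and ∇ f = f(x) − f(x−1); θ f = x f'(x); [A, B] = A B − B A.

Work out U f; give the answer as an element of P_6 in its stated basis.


g(x) = -112x^5 + 560x^4 - (4420/3)x^3 + 2096x^2 - 1544x + 1336/3

∇ f = (28/3)x^6 - 28x^5 + (265/6)x^4 - (83/3)x^3 + 2x^2 + (43/6)x - 8/3
Δ f = (28/3)x^6 + 28x^5 + (265/6)x^4 + (167/3)x^3 + 44x^2 + (125/6)x + 13/3
(∇ + Δ) f = (56/3)x^6 + (265/3)x^4 + 28x^3 + 46x^2 + 28x + 5/3
θ (∇ + Δ) f = 112x^6 + (1060/3)x^4 + 84x^3 + 92x^2 + 28x
E_{-1} θ (∇ + Δ) f = 112x^6 - 672x^5 + (6100/3)x^4 - (10708/3)x^3 + 3640x^2 - (5968/3)x + 1336/3
E_{-1} (∇ + Δ) f = (56/3)x^6 - 112x^5 + (1105/3)x^4 - (2096/3)x^3 + 772x^2 - (1336/3)x + 296/3
θ E_{-1} (∇ + Δ) f = 112x^6 - 560x^5 + (4420/3)x^4 - 2096x^3 + 1544x^2 - (1336/3)x
[E_{-1}, θ] (∇ + Δ) f = -112x^5 + 560x^4 - (4420/3)x^3 + 2096x^2 - 1544x + 1336/3


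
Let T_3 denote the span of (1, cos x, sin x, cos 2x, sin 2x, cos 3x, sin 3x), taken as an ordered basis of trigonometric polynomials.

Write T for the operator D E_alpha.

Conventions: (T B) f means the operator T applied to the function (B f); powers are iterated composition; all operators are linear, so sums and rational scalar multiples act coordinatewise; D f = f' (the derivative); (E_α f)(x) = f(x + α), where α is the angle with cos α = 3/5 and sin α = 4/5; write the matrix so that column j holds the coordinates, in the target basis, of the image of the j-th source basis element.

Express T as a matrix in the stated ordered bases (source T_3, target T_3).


image of 1: 0
image of cos x: -(4/5)cos x - (3/5)sin x
image of sin x: (3/5)cos x - (4/5)sin x
image of cos 2x: -(48/25)cos 2x + (14/25)sin 2x
image of sin 2x: -(14/25)cos 2x - (48/25)sin 2x
image of cos 3x: -(132/125)cos 3x + (351/125)sin 3x
image of sin 3x: -(351/125)cos 3x - (132/125)sin 3x
each image's coordinates form column j of the matrix

the matrix is [[0, 0, 0, 0, 0, 0, 0]; [0, -4/5, 3/5, 0, 0, 0, 0]; [0, -3/5, -4/5, 0, 0, 0, 0]; [0, 0, 0, -48/25, -14/25, 0, 0]; [0, 0, 0, 14/25, -48/25, 0, 0]; [0, 0, 0, 0, 0, -132/125, -351/125]; [0, 0, 0, 0, 0, 351/125, -132/125]] (rows listed top to bottom)


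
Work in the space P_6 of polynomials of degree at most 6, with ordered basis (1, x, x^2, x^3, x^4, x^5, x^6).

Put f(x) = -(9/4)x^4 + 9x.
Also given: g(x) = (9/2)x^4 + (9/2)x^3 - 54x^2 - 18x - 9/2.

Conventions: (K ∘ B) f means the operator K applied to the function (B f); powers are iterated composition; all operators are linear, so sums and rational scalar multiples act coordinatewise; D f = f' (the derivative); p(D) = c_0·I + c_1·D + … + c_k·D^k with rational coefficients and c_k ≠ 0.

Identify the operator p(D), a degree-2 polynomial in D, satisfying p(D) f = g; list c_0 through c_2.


p(D) = -2·I − (1/2)·D + 2·D^2, i.e. c_0 = -2, c_1 = -1/2, c_2 = 2

D^0 f = -(9/4)x^4 + 9x
D^1 f = -9x^3 + 9
D^2 f = -27x^2
matching coefficients of g against c_0 f + c_1 Df + … from the top degree down determines the c_i
solution: c_0 = -2, c_1 = -1/2, c_2 = 2


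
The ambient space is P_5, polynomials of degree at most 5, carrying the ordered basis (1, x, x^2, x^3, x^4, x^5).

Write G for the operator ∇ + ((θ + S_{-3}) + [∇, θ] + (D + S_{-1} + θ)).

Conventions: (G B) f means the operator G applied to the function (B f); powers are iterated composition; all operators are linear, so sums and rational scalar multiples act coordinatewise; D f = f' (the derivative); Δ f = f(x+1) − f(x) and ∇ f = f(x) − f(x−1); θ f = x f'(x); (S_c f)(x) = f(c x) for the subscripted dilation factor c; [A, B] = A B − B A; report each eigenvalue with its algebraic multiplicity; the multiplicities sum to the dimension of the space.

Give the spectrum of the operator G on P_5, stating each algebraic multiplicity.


image of 1: 2
image of x: -2x + 3
image of x^2: 14x^2 + 6x - 3
image of x^3: -22x^3 + 9x^2 - 9x + 4
image of x^4: 90x^4 + 12x^3 - 18x^2 + 16x - 5
image of x^5: -234x^5 + 15x^4 - 30x^3 + 40x^2 - 25x + 6
the matrix is upper triangular; its diagonal is (2, -2, 14, -22, 90, -234)
for a triangular matrix the eigenvalues are the diagonal entries, with algebraic multiplicity their repetition count

λ = -234 (multiplicity 1), λ = -22 (multiplicity 1), λ = -2 (multiplicity 1), λ = 2 (multiplicity 1), λ = 14 (multiplicity 1), λ = 90 (multiplicity 1)


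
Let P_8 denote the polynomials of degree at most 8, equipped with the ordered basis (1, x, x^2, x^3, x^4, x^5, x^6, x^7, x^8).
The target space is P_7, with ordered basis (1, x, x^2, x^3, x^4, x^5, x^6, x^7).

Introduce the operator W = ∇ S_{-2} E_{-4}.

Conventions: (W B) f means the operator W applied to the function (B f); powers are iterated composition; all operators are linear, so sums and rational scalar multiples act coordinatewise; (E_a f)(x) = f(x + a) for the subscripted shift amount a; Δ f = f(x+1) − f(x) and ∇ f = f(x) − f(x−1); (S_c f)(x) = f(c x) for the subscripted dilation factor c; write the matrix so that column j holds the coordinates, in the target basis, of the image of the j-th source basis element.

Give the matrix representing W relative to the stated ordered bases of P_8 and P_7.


the matrix is [[0, -2, 12, -56, 240, -992, 4032, -16256, 65280]; [0, 0, 8, -72, 448, -2400, 11904, -56448, 260096]; [0, 0, 0, -24, 288, -2240, 14400, -83328, 451584]; [0, 0, 0, 0, 64, -960, 8960, -67200, 444416]; [0, 0, 0, 0, 0, -160, 2880, -31360, 268800]; [0, 0, 0, 0, 0, 0, 384, -8064, 100352]; [0, 0, 0, 0, 0, 0, 0, -896, 21504]; [0, 0, 0, 0, 0, 0, 0, 0, 2048]] (rows listed top to bottom)

image of 1: 0
image of x: -2
image of x^2: 8x + 12
image of x^3: -24x^2 - 72x - 56
image of x^4: 64x^3 + 288x^2 + 448x + 240
image of x^5: -160x^4 - 960x^3 - 2240x^2 - 2400x - 992
image of x^6: 384x^5 + 2880x^4 + 8960x^3 + 14400x^2 + 11904x + 4032
image of x^7: -896x^6 - 8064x^5 - 31360x^4 - 67200x^3 - 83328x^2 - 56448x - 16256
image of x^8: 2048x^7 + 21504x^6 + 100352x^5 + 268800x^4 + 444416x^3 + 451584x^2 + 260096x + 65280
each image's coordinates form column j of the matrix


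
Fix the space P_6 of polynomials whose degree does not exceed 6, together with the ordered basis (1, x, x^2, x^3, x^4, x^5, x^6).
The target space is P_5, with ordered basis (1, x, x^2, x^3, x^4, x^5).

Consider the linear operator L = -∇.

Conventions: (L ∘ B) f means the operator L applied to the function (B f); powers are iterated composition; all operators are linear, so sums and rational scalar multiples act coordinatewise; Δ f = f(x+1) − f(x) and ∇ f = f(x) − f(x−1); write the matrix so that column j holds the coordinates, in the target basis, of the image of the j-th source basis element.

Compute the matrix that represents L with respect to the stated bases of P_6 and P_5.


the matrix is [[0, -1, 1, -1, 1, -1, 1]; [0, 0, -2, 3, -4, 5, -6]; [0, 0, 0, -3, 6, -10, 15]; [0, 0, 0, 0, -4, 10, -20]; [0, 0, 0, 0, 0, -5, 15]; [0, 0, 0, 0, 0, 0, -6]] (rows listed top to bottom)

image of 1: 0
image of x: -1
image of x^2: -2x + 1
image of x^3: -3x^2 + 3x - 1
image of x^4: -4x^3 + 6x^2 - 4x + 1
image of x^5: -5x^4 + 10x^3 - 10x^2 + 5x - 1
image of x^6: -6x^5 + 15x^4 - 20x^3 + 15x^2 - 6x + 1
each image's coordinates form column j of the matrix


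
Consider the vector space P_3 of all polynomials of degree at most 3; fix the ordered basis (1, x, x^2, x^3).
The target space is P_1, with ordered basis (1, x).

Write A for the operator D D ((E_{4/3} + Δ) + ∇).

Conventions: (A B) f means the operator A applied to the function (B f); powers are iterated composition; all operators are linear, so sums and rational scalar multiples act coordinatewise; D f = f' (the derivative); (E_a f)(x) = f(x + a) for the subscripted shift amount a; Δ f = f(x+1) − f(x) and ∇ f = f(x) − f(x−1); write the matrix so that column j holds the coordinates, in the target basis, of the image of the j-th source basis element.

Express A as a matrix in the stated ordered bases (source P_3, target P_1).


image of 1: 0
image of x: 0
image of x^2: 2
image of x^3: 6x + 20
each image's coordinates form column j of the matrix

the matrix is [[0, 0, 2, 20]; [0, 0, 0, 6]] (rows listed top to bottom)


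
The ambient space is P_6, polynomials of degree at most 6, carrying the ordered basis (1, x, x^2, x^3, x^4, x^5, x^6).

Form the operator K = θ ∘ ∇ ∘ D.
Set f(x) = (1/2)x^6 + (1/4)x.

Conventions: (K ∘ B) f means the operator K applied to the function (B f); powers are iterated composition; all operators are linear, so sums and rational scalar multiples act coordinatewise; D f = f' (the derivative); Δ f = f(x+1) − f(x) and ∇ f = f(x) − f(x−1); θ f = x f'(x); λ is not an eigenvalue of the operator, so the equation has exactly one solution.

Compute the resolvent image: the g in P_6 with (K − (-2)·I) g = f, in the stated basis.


g(x) = (1/4)x^6 - 15x^4 + (45/2)x^3 + 165x^2 - (1229/8)x

write g with unknown coordinates in the stated basis and equate coefficients in (K − (-2)·I) g = f
solving from the highest basis element down gives g = (1/4)x^6 - 15x^4 + (45/2)x^3 + 165x^2 - (1229/8)x
check: K g = 30x^4 - 45x^3 - 330x^2 + (615/2)x
so K g − (-2)·g = (1/2)x^6 + (1/4)x = f ✓


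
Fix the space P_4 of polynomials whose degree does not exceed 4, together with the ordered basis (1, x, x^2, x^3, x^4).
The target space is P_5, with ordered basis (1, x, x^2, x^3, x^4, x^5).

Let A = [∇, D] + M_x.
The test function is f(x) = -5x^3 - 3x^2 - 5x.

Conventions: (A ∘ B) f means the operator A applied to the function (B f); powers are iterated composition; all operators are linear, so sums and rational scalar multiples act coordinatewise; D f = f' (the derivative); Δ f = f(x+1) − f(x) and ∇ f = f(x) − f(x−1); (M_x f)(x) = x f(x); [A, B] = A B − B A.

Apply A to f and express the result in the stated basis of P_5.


D f = -15x^2 - 6x - 5
∇ D f = -30x + 9
∇ f = -15x^2 + 9x - 7
D ∇ f = -30x + 9
[∇, D] f = 0
M_x f = -5x^4 - 3x^3 - 5x^2
([∇, D] + M_x) f = -5x^4 - 3x^3 - 5x^2

g(x) = -5x^4 - 3x^3 - 5x^2


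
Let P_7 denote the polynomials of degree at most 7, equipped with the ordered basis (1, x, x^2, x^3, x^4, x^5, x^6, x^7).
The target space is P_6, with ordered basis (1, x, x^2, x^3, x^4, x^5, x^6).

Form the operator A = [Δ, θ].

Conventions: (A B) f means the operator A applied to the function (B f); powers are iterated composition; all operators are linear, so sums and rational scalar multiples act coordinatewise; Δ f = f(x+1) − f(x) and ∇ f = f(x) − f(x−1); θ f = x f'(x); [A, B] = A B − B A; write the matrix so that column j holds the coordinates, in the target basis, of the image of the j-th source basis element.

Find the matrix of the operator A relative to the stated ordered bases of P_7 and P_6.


image of 1: 0
image of x: 1
image of x^2: 2x + 2
image of x^3: 3x^2 + 6x + 3
image of x^4: 4x^3 + 12x^2 + 12x + 4
image of x^5: 5x^4 + 20x^3 + 30x^2 + 20x + 5
image of x^6: 6x^5 + 30x^4 + 60x^3 + 60x^2 + 30x + 6
image of x^7: 7x^6 + 42x^5 + 105x^4 + 140x^3 + 105x^2 + 42x + 7
each image's coordinates form column j of the matrix

the matrix is [[0, 1, 2, 3, 4, 5, 6, 7]; [0, 0, 2, 6, 12, 20, 30, 42]; [0, 0, 0, 3, 12, 30, 60, 105]; [0, 0, 0, 0, 4, 20, 60, 140]; [0, 0, 0, 0, 0, 5, 30, 105]; [0, 0, 0, 0, 0, 0, 6, 42]; [0, 0, 0, 0, 0, 0, 0, 7]] (rows listed top to bottom)


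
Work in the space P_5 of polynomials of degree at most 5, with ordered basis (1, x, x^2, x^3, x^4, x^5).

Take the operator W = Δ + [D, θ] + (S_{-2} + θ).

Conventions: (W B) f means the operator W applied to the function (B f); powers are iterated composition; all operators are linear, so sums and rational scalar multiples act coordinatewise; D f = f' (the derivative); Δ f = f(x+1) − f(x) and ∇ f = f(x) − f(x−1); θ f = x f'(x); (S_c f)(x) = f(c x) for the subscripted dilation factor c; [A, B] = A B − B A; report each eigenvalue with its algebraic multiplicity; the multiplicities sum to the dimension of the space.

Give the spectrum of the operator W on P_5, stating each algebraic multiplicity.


image of 1: 1
image of x: -x + 2
image of x^2: 6x^2 + 4x + 1
image of x^3: -5x^3 + 6x^2 + 3x + 1
image of x^4: 20x^4 + 8x^3 + 6x^2 + 4x + 1
image of x^5: -27x^5 + 10x^4 + 10x^3 + 10x^2 + 5x + 1
the matrix is upper triangular; its diagonal is (1, -1, 6, -5, 20, -27)
for a triangular matrix the eigenvalues are the diagonal entries, with algebraic multiplicity their repetition count

λ = -27 (multiplicity 1), λ = -5 (multiplicity 1), λ = -1 (multiplicity 1), λ = 1 (multiplicity 1), λ = 6 (multiplicity 1), λ = 20 (multiplicity 1)


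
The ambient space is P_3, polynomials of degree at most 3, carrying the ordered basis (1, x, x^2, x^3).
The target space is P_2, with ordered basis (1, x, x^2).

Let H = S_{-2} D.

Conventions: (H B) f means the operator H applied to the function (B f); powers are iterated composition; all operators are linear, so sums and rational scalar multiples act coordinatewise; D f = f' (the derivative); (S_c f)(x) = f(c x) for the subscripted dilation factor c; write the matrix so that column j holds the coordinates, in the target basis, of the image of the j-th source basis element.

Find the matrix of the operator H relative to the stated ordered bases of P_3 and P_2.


the matrix is [[0, 1, 0, 0]; [0, 0, -4, 0]; [0, 0, 0, 12]] (rows listed top to bottom)

image of 1: 0
image of x: 1
image of x^2: -4x
image of x^3: 12x^2
each image's coordinates form column j of the matrix


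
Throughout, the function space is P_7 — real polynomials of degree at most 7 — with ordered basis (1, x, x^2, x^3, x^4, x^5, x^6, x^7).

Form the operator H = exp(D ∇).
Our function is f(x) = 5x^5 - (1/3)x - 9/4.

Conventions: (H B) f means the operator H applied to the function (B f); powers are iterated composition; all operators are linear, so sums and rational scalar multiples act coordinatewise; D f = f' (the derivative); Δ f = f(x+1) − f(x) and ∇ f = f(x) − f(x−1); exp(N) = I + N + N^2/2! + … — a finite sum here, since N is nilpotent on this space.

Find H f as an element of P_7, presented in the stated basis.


order-1 term: 100x^3 - 150x^2 + 100x - 25
order-2 term: 300x - 300
the series for exp(D ∇) f terminates at order 2
exp(D ∇) f = 5x^5 + 100x^3 - 150x^2 + (1199/3)x - 1309/4

the image equals g(x) = 5x^5 + 100x^3 - 150x^2 + (1199/3)x - 1309/4


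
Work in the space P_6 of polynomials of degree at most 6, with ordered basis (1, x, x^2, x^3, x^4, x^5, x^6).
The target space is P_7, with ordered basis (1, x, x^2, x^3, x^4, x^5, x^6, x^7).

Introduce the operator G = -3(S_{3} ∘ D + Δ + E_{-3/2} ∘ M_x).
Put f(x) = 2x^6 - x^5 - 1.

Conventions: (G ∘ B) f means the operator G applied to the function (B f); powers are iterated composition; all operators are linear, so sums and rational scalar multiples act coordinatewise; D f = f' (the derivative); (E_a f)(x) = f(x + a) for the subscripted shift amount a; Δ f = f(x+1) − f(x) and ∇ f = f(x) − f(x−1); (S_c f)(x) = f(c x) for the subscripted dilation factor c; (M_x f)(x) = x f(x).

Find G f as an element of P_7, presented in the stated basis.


D f = 12x^5 - 5x^4
S_{3} D f = 2916x^5 - 405x^4
Δ f = 12x^5 + 25x^4 + 30x^3 + 20x^2 + 7x + 1
M_x f = 2x^7 - x^6 - x
E_{-3/2} M_x f = 2x^7 - 22x^6 + (207/2)x^5 - 270x^4 + (3375/8)x^3 - (3159/8)x^2 + (6529/32)x - 705/16
(S_{3} ∘ D + Δ + E_{-3/2} ∘ M_x) f = 2x^7 - 22x^6 + (6063/2)x^5 - 650x^4 + (3615/8)x^3 - (2999/8)x^2 + (6753/32)x - 689/16
(-3(S_{3} ∘ D + Δ + E_{-3/2} ∘ M_x)) f = -6x^7 + 66x^6 - (18189/2)x^5 + 1950x^4 - (10845/8)x^3 + (8997/8)x^2 - (20259/32)x + 2067/16

the result is g(x) = -6x^7 + 66x^6 - (18189/2)x^5 + 1950x^4 - (10845/8)x^3 + (8997/8)x^2 - (20259/32)x + 2067/16


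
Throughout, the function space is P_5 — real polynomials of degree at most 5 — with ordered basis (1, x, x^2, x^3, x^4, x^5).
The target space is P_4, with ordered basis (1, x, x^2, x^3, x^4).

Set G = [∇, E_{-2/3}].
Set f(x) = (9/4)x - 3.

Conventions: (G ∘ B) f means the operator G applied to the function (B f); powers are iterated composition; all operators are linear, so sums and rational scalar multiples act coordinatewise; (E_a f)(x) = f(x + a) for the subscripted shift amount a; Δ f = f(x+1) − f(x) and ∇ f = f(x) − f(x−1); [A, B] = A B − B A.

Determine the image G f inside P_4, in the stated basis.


the result is g(x) = 0

E_{-2/3} f = (9/4)x - 9/2
∇ E_{-2/3} f = 9/4
∇ f = 9/4
E_{-2/3} ∇ f = 9/4
[∇, E_{-2/3}] f = 0


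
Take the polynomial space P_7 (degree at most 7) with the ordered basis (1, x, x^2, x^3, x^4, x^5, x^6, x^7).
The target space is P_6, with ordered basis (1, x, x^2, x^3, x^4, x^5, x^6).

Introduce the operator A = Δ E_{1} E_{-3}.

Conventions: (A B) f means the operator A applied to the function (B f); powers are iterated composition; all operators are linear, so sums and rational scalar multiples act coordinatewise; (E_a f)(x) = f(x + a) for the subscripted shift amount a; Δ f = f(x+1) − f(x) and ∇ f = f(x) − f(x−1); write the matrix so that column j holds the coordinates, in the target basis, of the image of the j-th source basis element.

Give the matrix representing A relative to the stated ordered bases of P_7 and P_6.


the matrix is [[0, 1, -3, 7, -15, 31, -63, 127]; [0, 0, 2, -9, 28, -75, 186, -441]; [0, 0, 0, 3, -18, 70, -225, 651]; [0, 0, 0, 0, 4, -30, 140, -525]; [0, 0, 0, 0, 0, 5, -45, 245]; [0, 0, 0, 0, 0, 0, 6, -63]; [0, 0, 0, 0, 0, 0, 0, 7]] (rows listed top to bottom)

image of 1: 0
image of x: 1
image of x^2: 2x - 3
image of x^3: 3x^2 - 9x + 7
image of x^4: 4x^3 - 18x^2 + 28x - 15
image of x^5: 5x^4 - 30x^3 + 70x^2 - 75x + 31
image of x^6: 6x^5 - 45x^4 + 140x^3 - 225x^2 + 186x - 63
image of x^7: 7x^6 - 63x^5 + 245x^4 - 525x^3 + 651x^2 - 441x + 127
each image's coordinates form column j of the matrix


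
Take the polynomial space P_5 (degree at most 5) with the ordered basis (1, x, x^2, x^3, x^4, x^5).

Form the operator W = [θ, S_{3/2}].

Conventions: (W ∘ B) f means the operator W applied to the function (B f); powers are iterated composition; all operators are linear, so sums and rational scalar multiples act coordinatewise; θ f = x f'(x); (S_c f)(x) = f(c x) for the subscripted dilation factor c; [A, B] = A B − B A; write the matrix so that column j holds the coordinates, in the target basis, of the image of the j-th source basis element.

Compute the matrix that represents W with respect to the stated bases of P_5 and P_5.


the matrix is [[0, 0, 0, 0, 0, 0]; [0, 0, 0, 0, 0, 0]; [0, 0, 0, 0, 0, 0]; [0, 0, 0, 0, 0, 0]; [0, 0, 0, 0, 0, 0]; [0, 0, 0, 0, 0, 0]] (rows listed top to bottom)

image of 1: 0
image of x: 0
image of x^2: 0
image of x^3: 0
image of x^4: 0
image of x^5: 0
each image's coordinates form column j of the matrix


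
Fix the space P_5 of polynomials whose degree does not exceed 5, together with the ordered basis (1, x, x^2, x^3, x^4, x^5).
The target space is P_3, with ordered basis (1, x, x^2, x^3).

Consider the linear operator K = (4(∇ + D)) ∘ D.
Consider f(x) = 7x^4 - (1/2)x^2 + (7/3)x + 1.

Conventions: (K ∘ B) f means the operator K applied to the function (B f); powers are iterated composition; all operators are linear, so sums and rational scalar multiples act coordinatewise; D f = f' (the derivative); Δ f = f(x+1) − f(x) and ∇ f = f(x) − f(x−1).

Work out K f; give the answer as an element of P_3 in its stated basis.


g(x) = 672x^2 - 336x + 104

D f = 28x^3 - x + 7/3
∇ D f = 84x^2 - 84x + 27
D D f = 84x^2 - 1
(∇ + D) D f = 168x^2 - 84x + 26
(4(∇ + D)) D f = 672x^2 - 336x + 104


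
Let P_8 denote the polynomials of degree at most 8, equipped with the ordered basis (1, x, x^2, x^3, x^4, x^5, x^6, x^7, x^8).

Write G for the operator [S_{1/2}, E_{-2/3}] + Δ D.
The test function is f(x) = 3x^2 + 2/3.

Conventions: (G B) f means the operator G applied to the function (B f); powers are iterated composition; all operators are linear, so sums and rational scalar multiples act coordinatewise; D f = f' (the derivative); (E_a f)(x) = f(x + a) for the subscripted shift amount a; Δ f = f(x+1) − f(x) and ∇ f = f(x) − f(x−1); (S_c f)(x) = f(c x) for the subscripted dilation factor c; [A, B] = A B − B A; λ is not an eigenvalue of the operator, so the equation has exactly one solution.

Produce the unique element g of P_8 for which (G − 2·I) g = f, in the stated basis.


write g with unknown coordinates in the stated basis and equate coefficients in (G − 2·I) g = f
solving from the highest basis element down gives g = -(3/2)x^2 + (1/4)x - 17/8
check: G g = (1/2)x - 43/12
so G g − 2·g = 3x^2 + 2/3 = f ✓

the result is g(x) = -(3/2)x^2 + (1/4)x - 17/8
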